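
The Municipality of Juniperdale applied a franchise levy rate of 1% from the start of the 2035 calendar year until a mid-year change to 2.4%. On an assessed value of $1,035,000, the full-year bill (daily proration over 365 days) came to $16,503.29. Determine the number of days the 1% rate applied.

Let d = days at the first rate; then 365 − d days at the second rate.
$1,035,000 × [1%·d + 2.4%·(365−d)] / 365 = $16,503.29
Solving gives d = 210, so the new rate took effect on July 30, 2035.

210 days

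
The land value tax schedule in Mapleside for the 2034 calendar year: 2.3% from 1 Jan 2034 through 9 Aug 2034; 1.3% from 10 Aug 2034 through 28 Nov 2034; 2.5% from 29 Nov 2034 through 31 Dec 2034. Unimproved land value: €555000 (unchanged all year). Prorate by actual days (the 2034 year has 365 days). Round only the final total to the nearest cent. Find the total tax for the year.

€11177.55

1 Jan – 9 Aug 2034: 221 days at 2.3% → €555000 × 2.3% × 221/365 = €7728.9452
10 Aug – 28 Nov 2034: 111 days at 1.3% → €555000 × 1.3% × 111/365 = €2194.1507
29 Nov – 31 Dec 2034: 33 days at 2.5% → €555000 × 2.5% × 33/365 = €1254.4521
Total = €11177.5479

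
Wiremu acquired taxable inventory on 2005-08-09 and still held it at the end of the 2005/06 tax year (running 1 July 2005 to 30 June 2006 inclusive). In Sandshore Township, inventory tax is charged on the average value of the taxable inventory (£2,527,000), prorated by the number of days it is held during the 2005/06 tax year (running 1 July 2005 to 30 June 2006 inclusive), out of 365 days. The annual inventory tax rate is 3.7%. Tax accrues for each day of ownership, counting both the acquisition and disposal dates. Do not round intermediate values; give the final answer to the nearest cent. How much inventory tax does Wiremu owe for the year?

£83,508.70

Days held (2005-08-09 to 2006-06-30): 326 out of 365
Tax = £2,527,000 × 3.7% × 326/365 = £83,508.6959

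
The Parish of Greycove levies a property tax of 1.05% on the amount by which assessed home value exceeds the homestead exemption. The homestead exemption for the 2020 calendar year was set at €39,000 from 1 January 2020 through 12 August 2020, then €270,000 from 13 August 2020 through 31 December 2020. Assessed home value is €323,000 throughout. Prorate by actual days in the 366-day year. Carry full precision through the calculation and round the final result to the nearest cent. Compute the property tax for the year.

1 January – 12 August 2020: 225 days, exemption €39,000 → (€323,000 − €39,000) × 1.05% × 225/366 = €1,833.1967
13 August – 31 December 2020: 141 days, exemption €270,000 → (€323,000 − €270,000) × 1.05% × 141/366 = €214.3893
Total = €2,047.5861

€2,047.59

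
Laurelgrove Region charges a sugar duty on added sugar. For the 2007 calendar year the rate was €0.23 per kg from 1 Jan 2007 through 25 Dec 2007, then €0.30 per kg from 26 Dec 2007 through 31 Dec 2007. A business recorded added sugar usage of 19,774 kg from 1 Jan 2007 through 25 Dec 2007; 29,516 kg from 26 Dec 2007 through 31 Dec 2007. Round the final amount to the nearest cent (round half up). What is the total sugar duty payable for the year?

1 Jan – 25 Dec 2007: 19,774 kg at €0.23/kg → €4,548.02
26 Dec – 31 Dec 2007: 29,516 kg at €0.30/kg → €8,854.80

€13,402.82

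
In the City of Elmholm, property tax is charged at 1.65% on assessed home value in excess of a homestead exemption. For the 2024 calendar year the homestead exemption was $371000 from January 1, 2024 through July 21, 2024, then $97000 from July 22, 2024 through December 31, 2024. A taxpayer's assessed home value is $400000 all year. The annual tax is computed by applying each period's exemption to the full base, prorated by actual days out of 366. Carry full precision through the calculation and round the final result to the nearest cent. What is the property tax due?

$2491.95

January 1 – July 21, 2024: 203 days, exemption $371000 → ($400000 − $371000) × 1.65% × 203/366 = $265.3975
July 22 – December 31, 2024: 163 days, exemption $97000 → ($400000 − $97000) × 1.65% × 163/366 = $2226.5533
Total = $2491.9508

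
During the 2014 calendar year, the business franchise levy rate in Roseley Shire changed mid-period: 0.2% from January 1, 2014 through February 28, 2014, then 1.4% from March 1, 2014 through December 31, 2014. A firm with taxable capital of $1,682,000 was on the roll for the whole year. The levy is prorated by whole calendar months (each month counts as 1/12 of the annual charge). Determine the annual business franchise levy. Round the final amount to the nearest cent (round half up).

$20,184.00

January 1 – February 28, 2014: 2 months at 0.2% → $1,682,000 × 0.2% × 2/12 = $560.6667
March 1 – December 31, 2014: 10 months at 1.4% → $1,682,000 × 1.4% × 10/12 = $19,623.3333
Total = $20,184.0000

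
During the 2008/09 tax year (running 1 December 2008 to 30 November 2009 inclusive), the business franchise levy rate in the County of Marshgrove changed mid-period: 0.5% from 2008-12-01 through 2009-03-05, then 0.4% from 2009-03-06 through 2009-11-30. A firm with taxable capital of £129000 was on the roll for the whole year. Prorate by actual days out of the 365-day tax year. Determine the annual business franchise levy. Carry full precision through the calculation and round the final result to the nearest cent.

£549.58

2008-12-01 to 2009-03-05: 95 days at 0.5% → £129000 × 0.5% × 95/365 = £167.8767
2009-03-06 to 2009-11-30: 270 days at 0.4% → £129000 × 0.4% × 270/365 = £381.6986
Total = £549.5753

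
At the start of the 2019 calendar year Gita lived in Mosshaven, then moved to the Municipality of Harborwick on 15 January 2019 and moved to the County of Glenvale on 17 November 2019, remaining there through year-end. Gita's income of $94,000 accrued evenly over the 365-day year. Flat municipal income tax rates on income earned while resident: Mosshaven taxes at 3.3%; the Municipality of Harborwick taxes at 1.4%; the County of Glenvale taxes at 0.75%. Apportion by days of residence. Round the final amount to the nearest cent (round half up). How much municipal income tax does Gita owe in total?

$1,309.18

Mosshaven, 1 January – 14 January 2019: 14 days → $94,000 × 3.3% × 14/365 = $118.9808
The Municipality of Harborwick, 15 January – 16 November 2019: 306 days → $94,000 × 1.4% × 306/365 = $1,103.2767
The County of Glenvale, 17 November – 31 December 2019: 45 days → $94,000 × 0.75% × 45/365 = $86.9178
Total = $1,309.1753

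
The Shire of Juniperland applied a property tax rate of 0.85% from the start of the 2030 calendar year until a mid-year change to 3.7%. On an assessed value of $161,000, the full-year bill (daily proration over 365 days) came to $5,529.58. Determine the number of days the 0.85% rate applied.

34 days

Let d = days at the first rate; then 365 − d days at the second rate.
$161,000 × [0.85%·d + 3.7%·(365−d)] / 365 = $5,529.58
Solving gives d = 34, so the new rate took effect on 4 Feb 2030.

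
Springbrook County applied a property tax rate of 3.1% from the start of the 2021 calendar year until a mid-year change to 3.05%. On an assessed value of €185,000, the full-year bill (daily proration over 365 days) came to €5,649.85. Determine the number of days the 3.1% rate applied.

Let d = days at the first rate; then 365 − d days at the second rate.
€185,000 × [3.1%·d + 3.05%·(365−d)] / 365 = €5,649.85
Solving gives d = 29, so the new rate took effect on 30 January 2021.

29 days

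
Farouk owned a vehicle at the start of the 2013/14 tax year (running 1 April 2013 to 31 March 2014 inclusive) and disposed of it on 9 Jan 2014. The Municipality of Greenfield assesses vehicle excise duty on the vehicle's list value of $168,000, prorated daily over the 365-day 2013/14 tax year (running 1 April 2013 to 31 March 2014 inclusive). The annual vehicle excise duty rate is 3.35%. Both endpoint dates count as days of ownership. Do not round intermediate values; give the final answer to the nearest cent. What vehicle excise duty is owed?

Days held (1 Apr 2013 – 9 Jan 2014): 284 out of 365
Tax = $168,000 × 3.35% × 284/365 = $4,379.0466

$4,379.05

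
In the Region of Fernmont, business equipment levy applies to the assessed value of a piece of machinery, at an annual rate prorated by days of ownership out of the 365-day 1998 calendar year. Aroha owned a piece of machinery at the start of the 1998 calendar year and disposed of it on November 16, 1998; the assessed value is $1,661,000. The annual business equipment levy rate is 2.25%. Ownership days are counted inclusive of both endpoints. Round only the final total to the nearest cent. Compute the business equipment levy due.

$32,764.93

Days held (January 1 – November 16, 1998): 320 out of 365
Tax = $1,661,000 × 2.25% × 320/365 = $32,764.9315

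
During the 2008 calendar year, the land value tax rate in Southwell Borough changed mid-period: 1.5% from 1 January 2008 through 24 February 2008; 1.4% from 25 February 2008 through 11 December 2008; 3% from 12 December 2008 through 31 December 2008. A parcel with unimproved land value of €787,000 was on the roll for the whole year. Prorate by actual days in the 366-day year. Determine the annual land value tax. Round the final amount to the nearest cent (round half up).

€11,824.35

1 January – 24 February 2008: 55 days at 1.5% → €787,000 × 1.5% × 55/366 = €1,773.9754
25 February – 11 December 2008: 291 days at 1.4% → €787,000 × 1.4% × 291/366 = €8,760.2131
12 December – 31 December 2008: 20 days at 3% → €787,000 × 3% × 20/366 = €1,290.1639
Total = €11,824.3525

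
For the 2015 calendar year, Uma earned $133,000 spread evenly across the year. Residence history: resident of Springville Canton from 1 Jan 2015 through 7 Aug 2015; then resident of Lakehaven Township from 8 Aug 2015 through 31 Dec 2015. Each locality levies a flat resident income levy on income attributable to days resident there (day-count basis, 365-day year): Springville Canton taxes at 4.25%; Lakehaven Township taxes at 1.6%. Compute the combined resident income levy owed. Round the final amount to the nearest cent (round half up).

$4,242.70

Springville Canton, 1 Jan – 7 Aug 2015: 219 days → $133,000 × 4.25% × 219/365 = $3,391.5000
Lakehaven Township, 8 Aug – 31 Dec 2015: 146 days → $133,000 × 1.6% × 146/365 = $851.2000
Total = $4,242.7000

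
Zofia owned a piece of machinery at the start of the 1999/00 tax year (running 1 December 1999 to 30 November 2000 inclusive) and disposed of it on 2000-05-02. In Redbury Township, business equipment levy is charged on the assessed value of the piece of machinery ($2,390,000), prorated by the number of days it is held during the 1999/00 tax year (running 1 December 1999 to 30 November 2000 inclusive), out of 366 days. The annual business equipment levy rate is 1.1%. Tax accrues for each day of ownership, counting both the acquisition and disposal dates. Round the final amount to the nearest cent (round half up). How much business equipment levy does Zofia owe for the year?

Days held (1999-12-01 to 2000-05-02): 154 out of 366
Tax = $2,390,000 × 1.1% × 154/366 = $11,061.9126

$11,061.91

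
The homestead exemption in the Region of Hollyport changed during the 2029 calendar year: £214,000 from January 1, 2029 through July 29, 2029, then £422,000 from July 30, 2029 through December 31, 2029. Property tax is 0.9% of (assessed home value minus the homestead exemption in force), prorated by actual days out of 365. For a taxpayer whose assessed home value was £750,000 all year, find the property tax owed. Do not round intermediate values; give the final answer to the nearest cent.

£4,029.04

January 1 – July 29, 2029: 210 days, exemption £214,000 → (£750,000 − £214,000) × 0.9% × 210/365 = £2,775.4521
July 30 – December 31, 2029: 155 days, exemption £422,000 → (£750,000 − £422,000) × 0.9% × 155/365 = £1,253.5890
Total = £4,029.0411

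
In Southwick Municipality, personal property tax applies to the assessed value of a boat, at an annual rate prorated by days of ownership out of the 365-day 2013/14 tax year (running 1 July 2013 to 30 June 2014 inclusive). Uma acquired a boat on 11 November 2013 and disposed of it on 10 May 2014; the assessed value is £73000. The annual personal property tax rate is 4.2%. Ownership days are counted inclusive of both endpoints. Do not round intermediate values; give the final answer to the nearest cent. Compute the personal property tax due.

£1520.40

Days held (11 November 2013 – 10 May 2014): 181 out of 365
Tax = £73000 × 4.2% × 181/365 = £1520.4000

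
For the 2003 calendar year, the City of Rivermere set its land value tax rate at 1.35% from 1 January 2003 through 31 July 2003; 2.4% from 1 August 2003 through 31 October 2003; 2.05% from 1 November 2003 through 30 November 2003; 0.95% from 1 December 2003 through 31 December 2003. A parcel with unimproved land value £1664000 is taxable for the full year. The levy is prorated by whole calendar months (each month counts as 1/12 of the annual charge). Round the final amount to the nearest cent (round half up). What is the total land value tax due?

£27248.00

1 January – 31 July 2003: 7 months at 1.35% → £1664000 × 1.35% × 7/12 = £13104.0000
1 August – 31 October 2003: 3 months at 2.4% → £1664000 × 2.4% × 3/12 = £9984.0000
1 November – 30 November 2003: 1 month at 2.05% → £1664000 × 2.05% × 1/12 = £2842.6667
1 December – 31 December 2003: 1 month at 0.95% → £1664000 × 0.95% × 1/12 = £1317.3333
Total = £27248.0000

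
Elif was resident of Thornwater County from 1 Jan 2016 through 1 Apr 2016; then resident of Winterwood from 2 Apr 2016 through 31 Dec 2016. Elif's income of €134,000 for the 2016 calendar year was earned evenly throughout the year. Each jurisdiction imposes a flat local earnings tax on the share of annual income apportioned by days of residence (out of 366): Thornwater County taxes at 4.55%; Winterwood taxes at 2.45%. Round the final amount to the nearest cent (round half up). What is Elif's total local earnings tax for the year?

€3,990.34

Thornwater County, 1 Jan – 1 Apr 2016: 92 days → €134,000 × 4.55% × 92/366 = €1,532.5792
Winterwood, 2 Apr – 31 Dec 2016: 274 days → €134,000 × 2.45% × 274/366 = €2,457.7650
Total = €3,990.3443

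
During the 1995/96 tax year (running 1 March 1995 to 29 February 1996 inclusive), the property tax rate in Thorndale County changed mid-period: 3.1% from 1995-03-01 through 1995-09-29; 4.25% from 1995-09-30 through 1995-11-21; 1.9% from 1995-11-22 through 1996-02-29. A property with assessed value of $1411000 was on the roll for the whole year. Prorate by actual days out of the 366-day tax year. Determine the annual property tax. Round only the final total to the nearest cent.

1995-03-01 to 1995-09-29: 213 days at 3.1% → $1411000 × 3.1% × 213/366 = $25455.8279
1995-09-30 to 1995-11-21: 53 days at 4.25% → $1411000 × 4.25% × 53/366 = $8683.8183
1995-11-22 to 1996-02-29: 100 days at 1.9% → $1411000 × 1.9% × 100/366 = $7324.8634
Total = $41464.5096

$41464.51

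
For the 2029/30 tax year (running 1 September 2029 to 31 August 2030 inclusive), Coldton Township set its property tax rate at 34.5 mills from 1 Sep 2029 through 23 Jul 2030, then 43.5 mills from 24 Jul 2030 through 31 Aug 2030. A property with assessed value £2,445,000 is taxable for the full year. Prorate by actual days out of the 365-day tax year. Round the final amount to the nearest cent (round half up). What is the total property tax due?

£86,703.72

1 Sep 2029 – 23 Jul 2030: 326 days at 34.5 mills → £2,445,000 × 3.45% × 326/365 = £75,339.4932
24 Jul – 31 Aug 2030: 39 days at 43.5 mills → £2,445,000 × 4.35% × 39/365 = £11,364.2260
Total = £86,703.7192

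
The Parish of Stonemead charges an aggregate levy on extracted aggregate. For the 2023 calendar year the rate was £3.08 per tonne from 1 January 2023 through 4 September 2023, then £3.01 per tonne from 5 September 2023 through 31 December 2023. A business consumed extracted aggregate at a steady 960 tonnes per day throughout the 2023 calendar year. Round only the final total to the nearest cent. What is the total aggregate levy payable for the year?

1 January – 4 September 2023: 247 days × 960 tonnes/day = 237,120 tonnes at £3.08/tonne → £730,329.60
5 September – 31 December 2023: 118 days × 960 tonnes/day = 113,280 tonnes at £3.01/tonne → £340,972.80

£1,071,302.40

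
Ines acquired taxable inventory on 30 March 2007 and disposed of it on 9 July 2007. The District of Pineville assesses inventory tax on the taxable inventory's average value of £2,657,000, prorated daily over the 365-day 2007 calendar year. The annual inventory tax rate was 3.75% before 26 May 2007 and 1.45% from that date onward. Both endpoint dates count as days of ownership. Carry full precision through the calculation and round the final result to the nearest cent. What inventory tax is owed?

30 March – 25 May 2007: 57 days at 3.75% → £2,657,000 × 3.75% × 57/365 = £15,559.8288
26 May – 9 July 2007: 45 days at 1.45% → £2,657,000 × 1.45% × 45/365 = £4,749.8425
Total = £20,309.6712

£20,309.67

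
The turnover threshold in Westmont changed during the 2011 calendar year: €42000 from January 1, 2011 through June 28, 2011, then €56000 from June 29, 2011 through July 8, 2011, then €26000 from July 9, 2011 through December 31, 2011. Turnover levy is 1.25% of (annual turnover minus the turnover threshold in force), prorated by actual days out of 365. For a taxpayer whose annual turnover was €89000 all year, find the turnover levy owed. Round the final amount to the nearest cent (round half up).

€679.14

January 1 – June 28, 2011: 179 days, exemption €42000 → (€89000 − €42000) × 1.25% × 179/365 = €288.1164
June 29 – July 8, 2011: 10 days, exemption €56000 → (€89000 − €56000) × 1.25% × 10/365 = €11.3014
July 9 – December 31, 2011: 176 days, exemption €26000 → (€89000 − €26000) × 1.25% × 176/365 = €379.7260
Total = €679.1438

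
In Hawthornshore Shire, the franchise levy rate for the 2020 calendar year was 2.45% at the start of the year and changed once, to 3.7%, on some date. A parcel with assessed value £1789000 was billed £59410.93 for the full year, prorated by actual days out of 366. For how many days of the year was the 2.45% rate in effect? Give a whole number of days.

Let d = days at the first rate; then 366 − d days at the second rate.
£1789000 × [2.45%·d + 3.7%·(366−d)] / 366 = £59410.93
Solving gives d = 111, so the new rate took effect on April 21, 2020.

111 days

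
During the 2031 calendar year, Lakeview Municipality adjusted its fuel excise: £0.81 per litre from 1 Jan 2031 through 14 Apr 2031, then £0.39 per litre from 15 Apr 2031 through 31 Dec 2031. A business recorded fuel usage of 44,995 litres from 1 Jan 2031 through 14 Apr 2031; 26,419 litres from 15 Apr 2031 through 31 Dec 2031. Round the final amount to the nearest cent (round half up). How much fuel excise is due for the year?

1 Jan – 14 Apr 2031: 44,995 litres at £0.81/litre → £36445.95
15 Apr – 31 Dec 2031: 26,419 litres at £0.39/litre → £10303.41

£46749.36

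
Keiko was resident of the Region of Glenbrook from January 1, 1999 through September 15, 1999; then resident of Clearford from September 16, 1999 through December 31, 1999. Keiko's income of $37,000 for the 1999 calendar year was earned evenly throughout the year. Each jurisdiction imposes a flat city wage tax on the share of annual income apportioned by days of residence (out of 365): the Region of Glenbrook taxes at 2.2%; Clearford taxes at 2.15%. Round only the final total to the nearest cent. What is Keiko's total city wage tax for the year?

The Region of Glenbrook, January 1 – September 15, 1999: 258 days → $37,000 × 2.2% × 258/365 = $575.3753
Clearford, September 16 – December 31, 1999: 107 days → $37,000 × 2.15% × 107/365 = $233.2014
Total = $808.5767

$808.58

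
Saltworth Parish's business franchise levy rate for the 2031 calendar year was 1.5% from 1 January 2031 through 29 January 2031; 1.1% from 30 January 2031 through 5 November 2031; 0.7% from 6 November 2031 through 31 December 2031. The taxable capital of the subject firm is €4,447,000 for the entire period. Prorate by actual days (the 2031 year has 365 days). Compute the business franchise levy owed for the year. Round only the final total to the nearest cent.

1 January – 29 January 2031: 29 days at 1.5% → €4,447,000 × 1.5% × 29/365 = €5,299.8493
30 January – 5 November 2031: 280 days at 1.1% → €4,447,000 × 1.1% × 280/365 = €37,525.3699
6 November – 31 December 2031: 56 days at 0.7% → €4,447,000 × 0.7% × 56/365 = €4,775.9562
Total = €47,601.1753

€47,601.18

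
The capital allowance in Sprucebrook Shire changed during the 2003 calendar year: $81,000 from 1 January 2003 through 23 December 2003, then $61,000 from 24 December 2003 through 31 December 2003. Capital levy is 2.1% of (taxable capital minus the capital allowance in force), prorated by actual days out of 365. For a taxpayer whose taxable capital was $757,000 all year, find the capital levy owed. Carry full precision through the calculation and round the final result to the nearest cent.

1 January – 23 December 2003: 357 days, exemption $81,000 → ($757,000 − $81,000) × 2.1% × 357/365 = $13,884.8548
24 December – 31 December 2003: 8 days, exemption $61,000 → ($757,000 − $61,000) × 2.1% × 8/365 = $320.3507
Total = $14,205.2055

$14,205.21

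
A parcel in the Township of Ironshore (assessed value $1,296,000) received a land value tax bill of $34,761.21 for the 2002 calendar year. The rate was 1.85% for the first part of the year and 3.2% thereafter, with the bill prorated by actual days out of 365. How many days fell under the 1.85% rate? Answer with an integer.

140 days

Let d = days at the first rate; then 365 − d days at the second rate.
$1,296,000 × [1.85%·d + 3.2%·(365−d)] / 365 = $34,761.21
Solving gives d = 140, so the new rate took effect on 21 May 2002.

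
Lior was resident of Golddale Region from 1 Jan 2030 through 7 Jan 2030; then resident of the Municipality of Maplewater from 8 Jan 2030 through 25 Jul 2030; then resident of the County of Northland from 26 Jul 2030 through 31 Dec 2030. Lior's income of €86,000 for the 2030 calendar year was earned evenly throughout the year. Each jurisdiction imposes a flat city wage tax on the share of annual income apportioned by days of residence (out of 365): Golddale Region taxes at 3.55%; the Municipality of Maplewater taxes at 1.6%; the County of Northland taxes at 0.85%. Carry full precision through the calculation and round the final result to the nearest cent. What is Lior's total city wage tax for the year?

Golddale Region, 1 Jan – 7 Jan 2030: 7 days → €86,000 × 3.55% × 7/365 = €58.5507
The Municipality of Maplewater, 8 Jan – 25 Jul 2030: 199 days → €86,000 × 1.6% × 199/365 = €750.2027
The County of Northland, 26 Jul – 31 Dec 2030: 159 days → €86,000 × 0.85% × 159/365 = €318.4356
Total = €1,127.1890

€1,127.19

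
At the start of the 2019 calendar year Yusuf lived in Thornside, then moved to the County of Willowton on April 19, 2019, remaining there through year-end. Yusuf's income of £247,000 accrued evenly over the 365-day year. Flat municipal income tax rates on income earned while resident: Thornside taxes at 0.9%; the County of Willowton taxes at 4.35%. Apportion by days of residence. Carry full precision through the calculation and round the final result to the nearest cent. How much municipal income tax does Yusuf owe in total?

Thornside, January 1 – April 18, 2019: 108 days → £247,000 × 0.9% × 108/365 = £657.7644
The County of Willowton, April 19 – December 31, 2019: 257 days → £247,000 × 4.35% × 257/365 = £7,565.3055
Total = £8,223.0699

£8,223.07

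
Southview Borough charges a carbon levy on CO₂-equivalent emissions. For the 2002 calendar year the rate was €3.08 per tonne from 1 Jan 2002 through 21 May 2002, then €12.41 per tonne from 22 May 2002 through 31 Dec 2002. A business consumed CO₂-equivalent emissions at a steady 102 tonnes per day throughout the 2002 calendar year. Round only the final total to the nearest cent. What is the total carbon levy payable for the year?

1 Jan – 21 May 2002: 141 days × 102 tonnes/day = 14,382 tonnes at €3.08/tonne → €44,296.56
22 May – 31 Dec 2002: 224 days × 102 tonnes/day = 22,848 tonnes at €12.41/tonne → €283,543.68

€327,840.24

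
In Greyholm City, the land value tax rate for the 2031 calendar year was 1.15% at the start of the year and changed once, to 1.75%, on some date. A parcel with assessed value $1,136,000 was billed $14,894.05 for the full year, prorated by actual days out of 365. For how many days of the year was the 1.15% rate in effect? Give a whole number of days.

Let d = days at the first rate; then 365 − d days at the second rate.
$1,136,000 × [1.15%·d + 1.75%·(365−d)] / 365 = $14,894.05
Solving gives d = 267, so the new rate took effect on 25 Sep 2031.

267 days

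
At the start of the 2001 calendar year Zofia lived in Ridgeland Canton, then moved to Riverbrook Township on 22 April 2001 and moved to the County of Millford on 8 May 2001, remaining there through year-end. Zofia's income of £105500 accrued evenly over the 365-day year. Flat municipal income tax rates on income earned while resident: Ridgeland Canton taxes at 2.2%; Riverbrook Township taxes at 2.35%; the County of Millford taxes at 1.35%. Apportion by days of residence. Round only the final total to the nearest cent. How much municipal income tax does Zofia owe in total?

Ridgeland Canton, 1 January – 21 April 2001: 111 days → £105500 × 2.2% × 111/365 = £705.8384
Riverbrook Township, 22 April – 7 May 2001: 16 days → £105500 × 2.35% × 16/365 = £108.6795
The County of Millford, 8 May – 31 December 2001: 238 days → £105500 × 1.35% × 238/365 = £928.6890
Total = £1743.2068

£1743.21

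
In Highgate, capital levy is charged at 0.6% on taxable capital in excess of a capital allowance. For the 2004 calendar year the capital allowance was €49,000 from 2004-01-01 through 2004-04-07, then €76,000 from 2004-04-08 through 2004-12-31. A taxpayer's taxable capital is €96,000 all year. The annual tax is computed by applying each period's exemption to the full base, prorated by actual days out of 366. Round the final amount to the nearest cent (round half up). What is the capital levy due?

2004-01-01 to 2004-04-07: 98 days, exemption €49,000 → (€96,000 − €49,000) × 0.6% × 98/366 = €75.5082
2004-04-08 to 2004-12-31: 268 days, exemption €76,000 → (€96,000 − €76,000) × 0.6% × 268/366 = €87.8689
Total = €163.3770

€163.38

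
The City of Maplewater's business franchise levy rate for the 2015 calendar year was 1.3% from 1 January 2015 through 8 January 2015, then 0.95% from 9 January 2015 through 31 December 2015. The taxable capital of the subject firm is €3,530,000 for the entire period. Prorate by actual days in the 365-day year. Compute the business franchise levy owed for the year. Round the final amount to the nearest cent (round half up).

€33,805.79

1 January – 8 January 2015: 8 days at 1.3% → €3,530,000 × 1.3% × 8/365 = €1,005.8082
9 January – 31 December 2015: 357 days at 0.95% → €3,530,000 × 0.95% × 357/365 = €32,799.9863
Total = €33,805.7945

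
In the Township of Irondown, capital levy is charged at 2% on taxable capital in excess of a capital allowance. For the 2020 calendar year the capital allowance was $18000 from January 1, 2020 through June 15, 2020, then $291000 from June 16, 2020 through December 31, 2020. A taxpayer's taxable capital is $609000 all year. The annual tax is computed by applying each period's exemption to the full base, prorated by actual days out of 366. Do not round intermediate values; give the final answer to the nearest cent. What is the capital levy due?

$8851.31

January 1 – June 15, 2020: 167 days, exemption $18000 → ($609000 − $18000) × 2% × 167/366 = $5393.2787
June 16 – December 31, 2020: 199 days, exemption $291000 → ($609000 − $291000) × 2% × 199/366 = $3458.0328
Total = $8851.3115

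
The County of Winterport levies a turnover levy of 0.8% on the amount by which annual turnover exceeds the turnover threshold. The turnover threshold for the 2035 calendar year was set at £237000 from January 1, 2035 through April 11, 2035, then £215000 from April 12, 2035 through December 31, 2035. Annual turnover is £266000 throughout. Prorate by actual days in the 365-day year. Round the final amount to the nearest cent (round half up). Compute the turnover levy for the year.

£359.30

January 1 – April 11, 2035: 101 days, exemption £237000 → (£266000 − £237000) × 0.8% × 101/365 = £64.1973
April 12 – December 31, 2035: 264 days, exemption £215000 → (£266000 − £215000) × 0.8% × 264/365 = £295.1014
Total = £359.2986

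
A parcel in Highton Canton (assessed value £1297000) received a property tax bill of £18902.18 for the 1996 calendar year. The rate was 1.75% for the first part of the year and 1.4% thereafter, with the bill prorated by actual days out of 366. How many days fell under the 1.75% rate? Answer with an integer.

Let d = days at the first rate; then 366 − d days at the second rate.
£1297000 × [1.75%·d + 1.4%·(366−d)] / 366 = £18902.18
Solving gives d = 60, so the new rate took effect on 1 Mar 1996.

60 days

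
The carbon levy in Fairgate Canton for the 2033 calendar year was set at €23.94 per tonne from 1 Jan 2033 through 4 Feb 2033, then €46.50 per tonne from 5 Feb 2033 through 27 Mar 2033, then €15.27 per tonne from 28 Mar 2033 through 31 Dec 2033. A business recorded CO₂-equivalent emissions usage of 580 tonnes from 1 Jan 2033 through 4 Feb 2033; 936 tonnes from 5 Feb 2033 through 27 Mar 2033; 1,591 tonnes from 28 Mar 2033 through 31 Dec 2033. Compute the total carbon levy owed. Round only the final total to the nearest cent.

1 Jan – 4 Feb 2033: 580 tonnes at €23.94/tonne → €13885.20
5 Feb – 27 Mar 2033: 936 tonnes at €46.50/tonne → €43524.00
28 Mar – 31 Dec 2033: 1,591 tonnes at €15.27/tonne → €24294.57

€81703.77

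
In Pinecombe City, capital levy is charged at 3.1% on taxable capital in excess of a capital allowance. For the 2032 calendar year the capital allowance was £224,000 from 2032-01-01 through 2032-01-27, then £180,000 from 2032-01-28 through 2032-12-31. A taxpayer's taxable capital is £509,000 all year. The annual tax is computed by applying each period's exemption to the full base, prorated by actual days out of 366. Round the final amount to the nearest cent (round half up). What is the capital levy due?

£10,098.38

2032-01-01 to 2032-01-27: 27 days, exemption £224,000 → (£509,000 − £224,000) × 3.1% × 27/366 = £651.7623
2032-01-28 to 2032-12-31: 339 days, exemption £180,000 → (£509,000 − £180,000) × 3.1% × 339/366 = £9,446.6148
Total = £10,098.3770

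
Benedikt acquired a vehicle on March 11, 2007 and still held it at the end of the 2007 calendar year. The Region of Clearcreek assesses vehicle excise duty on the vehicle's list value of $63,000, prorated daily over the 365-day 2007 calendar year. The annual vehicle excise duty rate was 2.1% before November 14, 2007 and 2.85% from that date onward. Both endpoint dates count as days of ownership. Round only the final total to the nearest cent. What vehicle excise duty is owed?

$1,135.04

March 11 – November 13, 2007: 248 days at 2.1% → $63,000 × 2.1% × 248/365 = $898.9151
November 14 – December 31, 2007: 48 days at 2.85% → $63,000 × 2.85% × 48/365 = $236.1205
Total = $1,135.0356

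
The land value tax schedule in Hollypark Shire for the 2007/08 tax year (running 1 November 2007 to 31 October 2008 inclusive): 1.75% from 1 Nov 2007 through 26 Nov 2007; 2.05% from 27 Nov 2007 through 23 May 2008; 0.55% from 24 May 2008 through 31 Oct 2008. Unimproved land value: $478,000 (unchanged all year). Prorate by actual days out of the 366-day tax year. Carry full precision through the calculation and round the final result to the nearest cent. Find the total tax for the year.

$6,543.11

1 Nov – 26 Nov 2007: 26 days at 1.75% → $478,000 × 1.75% × 26/366 = $594.2350
27 Nov 2007 – 23 May 2008: 179 days at 2.05% → $478,000 × 2.05% × 179/366 = $4,792.4071
24 May – 31 Oct 2008: 161 days at 0.55% → $478,000 × 0.55% × 161/366 = $1,156.4727
Total = $6,543.1148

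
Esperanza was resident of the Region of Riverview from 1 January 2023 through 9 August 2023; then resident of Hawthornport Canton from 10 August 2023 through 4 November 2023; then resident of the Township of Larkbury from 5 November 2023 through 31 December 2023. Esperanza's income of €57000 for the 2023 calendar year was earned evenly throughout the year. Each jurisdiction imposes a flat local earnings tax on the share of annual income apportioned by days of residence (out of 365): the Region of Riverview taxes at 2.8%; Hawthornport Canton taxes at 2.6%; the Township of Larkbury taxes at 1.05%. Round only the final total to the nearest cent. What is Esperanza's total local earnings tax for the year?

The Region of Riverview, 1 January – 9 August 2023: 221 days → €57000 × 2.8% × 221/365 = €966.3452
Hawthornport Canton, 10 August – 4 November 2023: 87 days → €57000 × 2.6% × 87/365 = €353.2438
The Township of Larkbury, 5 November – 31 December 2023: 57 days → €57000 × 1.05% × 57/365 = €93.4644
Total = €1413.0534

€1413.05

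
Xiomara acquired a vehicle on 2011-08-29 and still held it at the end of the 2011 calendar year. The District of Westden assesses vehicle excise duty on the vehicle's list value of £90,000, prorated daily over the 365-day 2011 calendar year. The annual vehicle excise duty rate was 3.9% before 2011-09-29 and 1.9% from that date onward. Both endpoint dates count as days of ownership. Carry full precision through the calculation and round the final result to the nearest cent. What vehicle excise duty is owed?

£738.49

2011-08-29 to 2011-09-28: 31 days at 3.9% → £90,000 × 3.9% × 31/365 = £298.1096
2011-09-29 to 2011-12-31: 94 days at 1.9% → £90,000 × 1.9% × 94/365 = £440.3836
Total = £738.4932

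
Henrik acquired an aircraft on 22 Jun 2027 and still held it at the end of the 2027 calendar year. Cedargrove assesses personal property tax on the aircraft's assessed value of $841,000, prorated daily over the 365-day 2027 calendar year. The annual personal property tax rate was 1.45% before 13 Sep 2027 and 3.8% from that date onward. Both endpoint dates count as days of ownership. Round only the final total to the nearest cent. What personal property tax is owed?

$12,404.17

22 Jun – 12 Sep 2027: 83 days at 1.45% → $841,000 × 1.45% × 83/365 = $2,772.9959
13 Sep – 31 Dec 2027: 110 days at 3.8% → $841,000 × 3.8% × 110/365 = $9,631.1781
Total = $12,404.1740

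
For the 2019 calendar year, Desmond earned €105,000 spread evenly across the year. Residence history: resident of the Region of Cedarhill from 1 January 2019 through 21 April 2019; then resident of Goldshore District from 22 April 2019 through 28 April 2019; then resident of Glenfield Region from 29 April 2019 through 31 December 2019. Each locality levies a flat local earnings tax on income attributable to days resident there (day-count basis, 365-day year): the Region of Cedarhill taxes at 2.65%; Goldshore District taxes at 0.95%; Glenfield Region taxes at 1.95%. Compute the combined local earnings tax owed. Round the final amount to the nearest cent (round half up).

€2,250.88

The Region of Cedarhill, 1 January – 21 April 2019: 111 days → €105,000 × 2.65% × 111/365 = €846.1849
Goldshore District, 22 April – 28 April 2019: 7 days → €105,000 × 0.95% × 7/365 = €19.1301
Glenfield Region, 29 April – 31 December 2019: 247 days → €105,000 × 1.95% × 247/365 = €1,385.5685
Total = €2,250.8836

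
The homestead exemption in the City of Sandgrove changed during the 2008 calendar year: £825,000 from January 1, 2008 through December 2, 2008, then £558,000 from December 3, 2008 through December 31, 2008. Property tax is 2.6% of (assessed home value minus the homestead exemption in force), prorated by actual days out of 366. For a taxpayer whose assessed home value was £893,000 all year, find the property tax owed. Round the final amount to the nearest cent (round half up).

January 1 – December 2, 2008: 337 days, exemption £825,000 → (£893,000 − £825,000) × 2.6% × 337/366 = £1,627.9126
December 3 – December 31, 2008: 29 days, exemption £558,000 → (£893,000 − £558,000) × 2.6% × 29/366 = £690.1366
Total = £2,318.0492

£2,318.05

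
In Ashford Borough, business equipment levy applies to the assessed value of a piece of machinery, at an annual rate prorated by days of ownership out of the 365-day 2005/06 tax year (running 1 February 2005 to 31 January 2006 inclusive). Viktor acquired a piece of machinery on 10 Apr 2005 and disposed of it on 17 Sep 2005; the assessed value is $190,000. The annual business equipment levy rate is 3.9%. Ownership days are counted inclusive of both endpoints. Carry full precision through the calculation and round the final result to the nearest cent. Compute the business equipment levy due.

Days held (10 Apr – 17 Sep 2005): 161 out of 365
Tax = $190,000 × 3.9% × 161/365 = $3,268.5205

$3,268.52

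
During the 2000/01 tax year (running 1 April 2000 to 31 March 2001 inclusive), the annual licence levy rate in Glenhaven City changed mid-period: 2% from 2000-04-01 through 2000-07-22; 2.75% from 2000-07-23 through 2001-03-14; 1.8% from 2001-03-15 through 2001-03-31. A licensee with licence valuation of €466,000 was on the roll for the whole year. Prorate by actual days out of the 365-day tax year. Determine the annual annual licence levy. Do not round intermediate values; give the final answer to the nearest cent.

€11,526.80

2000-04-01 to 2000-07-22: 113 days at 2% → €466,000 × 2% × 113/365 = €2,885.3699
2000-07-23 to 2001-03-14: 235 days at 2.75% → €466,000 × 2.75% × 235/365 = €8,250.7534
2001-03-15 to 2001-03-31: 17 days at 1.8% → €466,000 × 1.8% × 17/365 = €390.6740
Total = €11,526.7973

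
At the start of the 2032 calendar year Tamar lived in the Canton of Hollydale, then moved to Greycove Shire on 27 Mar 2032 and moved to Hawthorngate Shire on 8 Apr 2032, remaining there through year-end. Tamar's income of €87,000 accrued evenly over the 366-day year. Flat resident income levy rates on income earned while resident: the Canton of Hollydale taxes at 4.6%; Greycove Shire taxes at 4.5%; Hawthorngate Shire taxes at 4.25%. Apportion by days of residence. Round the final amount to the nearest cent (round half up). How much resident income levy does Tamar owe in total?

The Canton of Hollydale, 1 Jan – 26 Mar 2032: 86 days → €87,000 × 4.6% × 86/366 = €940.3607
Greycove Shire, 27 Mar – 7 Apr 2032: 12 days → €87,000 × 4.5% × 12/366 = €128.3607
Hawthorngate Shire, 8 Apr – 31 Dec 2032: 268 days → €87,000 × 4.25% × 268/366 = €2,707.4590
Total = €3,776.1803

€3,776.18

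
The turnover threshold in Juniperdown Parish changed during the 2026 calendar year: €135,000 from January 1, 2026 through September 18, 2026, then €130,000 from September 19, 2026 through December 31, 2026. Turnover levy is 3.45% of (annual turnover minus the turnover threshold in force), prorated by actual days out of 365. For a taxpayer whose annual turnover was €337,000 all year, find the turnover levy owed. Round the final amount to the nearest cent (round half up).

€7,018.15

January 1 – September 18, 2026: 261 days, exemption €135,000 → (€337,000 − €135,000) × 3.45% × 261/365 = €4,983.3123
September 19 – December 31, 2026: 104 days, exemption €130,000 → (€337,000 − €130,000) × 3.45% × 104/365 = €2,034.8384
Total = €7,018.1507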